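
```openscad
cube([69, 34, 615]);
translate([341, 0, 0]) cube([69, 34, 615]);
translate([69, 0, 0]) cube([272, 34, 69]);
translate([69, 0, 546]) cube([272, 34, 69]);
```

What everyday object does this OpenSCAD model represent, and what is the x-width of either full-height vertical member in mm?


A picture frame. The border width is 69 mm.

Four thin pieces enclosing a rectangular opening — a picture frame. The two full-height stiles are 615 mm tall; the top rail sits at z = 546 and is 69 mm tall, so the border above the opening is 615 − 546 = 69 mm, matching the stile x-width.


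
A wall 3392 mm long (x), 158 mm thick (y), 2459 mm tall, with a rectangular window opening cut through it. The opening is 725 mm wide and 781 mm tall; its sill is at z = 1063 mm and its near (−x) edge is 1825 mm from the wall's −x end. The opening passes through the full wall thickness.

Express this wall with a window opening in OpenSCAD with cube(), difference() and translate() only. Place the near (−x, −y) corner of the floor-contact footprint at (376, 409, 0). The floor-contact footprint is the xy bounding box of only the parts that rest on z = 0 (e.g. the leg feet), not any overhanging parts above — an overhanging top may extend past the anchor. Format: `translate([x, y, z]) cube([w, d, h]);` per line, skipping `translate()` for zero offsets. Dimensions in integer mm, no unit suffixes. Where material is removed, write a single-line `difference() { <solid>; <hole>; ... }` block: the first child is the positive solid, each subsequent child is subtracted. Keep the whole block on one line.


difference() { translate([376, 409, 0]) cube([3392, 158, 2459]); translate([2201, 409, 1063]) cube([725, 158, 781]); }


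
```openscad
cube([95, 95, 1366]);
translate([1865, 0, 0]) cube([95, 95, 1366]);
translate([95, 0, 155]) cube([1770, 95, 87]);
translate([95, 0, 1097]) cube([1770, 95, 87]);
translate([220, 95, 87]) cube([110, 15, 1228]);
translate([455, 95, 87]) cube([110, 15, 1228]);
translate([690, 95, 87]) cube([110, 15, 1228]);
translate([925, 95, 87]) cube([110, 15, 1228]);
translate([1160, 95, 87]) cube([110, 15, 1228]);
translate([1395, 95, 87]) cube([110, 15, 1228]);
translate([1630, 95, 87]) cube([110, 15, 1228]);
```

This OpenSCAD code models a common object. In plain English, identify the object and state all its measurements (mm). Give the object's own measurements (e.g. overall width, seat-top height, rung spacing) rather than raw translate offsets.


A fence section. Two 95×95 mm posts, 1366 mm tall, stand on the floor with a clear span of 1770 mm between their inner faces. Two horizontal rails of 95×87 mm section span the gap between the posts with their undersides at z = 155 mm and z = 1097 mm, flush with the posts' −y face. 7 pickets, each 110 mm wide, 15 mm thick and 1228 mm tall, are fixed to the +y face of the rails with their bottoms at z = 87 mm, spaced across the span with a 125 mm gap after the −x post and between neighbouring pickets and before the +x post.


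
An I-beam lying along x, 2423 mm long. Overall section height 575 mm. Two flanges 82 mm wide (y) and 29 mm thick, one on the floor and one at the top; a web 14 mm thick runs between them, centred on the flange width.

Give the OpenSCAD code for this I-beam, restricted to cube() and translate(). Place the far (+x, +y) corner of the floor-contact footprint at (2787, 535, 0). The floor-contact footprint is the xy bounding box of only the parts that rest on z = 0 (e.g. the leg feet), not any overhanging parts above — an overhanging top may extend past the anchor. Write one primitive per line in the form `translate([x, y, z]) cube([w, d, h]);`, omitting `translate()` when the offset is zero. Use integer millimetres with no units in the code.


translate([364, 453, 0]) cube([2423, 82, 29]);
translate([364, 487, 29]) cube([2423, 14, 517]);
translate([364, 453, 546]) cube([2423, 82, 29]);


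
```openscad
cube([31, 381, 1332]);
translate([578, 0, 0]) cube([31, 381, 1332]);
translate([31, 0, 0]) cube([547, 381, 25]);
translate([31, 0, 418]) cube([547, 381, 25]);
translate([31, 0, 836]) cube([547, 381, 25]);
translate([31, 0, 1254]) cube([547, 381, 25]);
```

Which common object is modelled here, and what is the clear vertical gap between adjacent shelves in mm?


A bookshelf. The clear shelf gap is 393 mm.

Two tall side panels with 4 horizontal boards between them — a bookshelf. The first two shelf undersides are at z = 0 and z = 418; with shelf thickness 25, the clear gap is 418 − 0 − 25 = 393 mm.


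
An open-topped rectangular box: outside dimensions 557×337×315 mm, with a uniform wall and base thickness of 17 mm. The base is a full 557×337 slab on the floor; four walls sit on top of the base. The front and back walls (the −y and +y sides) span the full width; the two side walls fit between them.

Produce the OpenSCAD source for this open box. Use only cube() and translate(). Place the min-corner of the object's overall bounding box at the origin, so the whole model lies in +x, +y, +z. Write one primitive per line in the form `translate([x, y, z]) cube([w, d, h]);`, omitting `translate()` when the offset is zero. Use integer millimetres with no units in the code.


cube([557, 337, 17]);
translate([0, 0, 17]) cube([557, 17, 298]);
translate([0, 320, 17]) cube([557, 17, 298]);
translate([0, 17, 17]) cube([17, 303, 298]);
translate([540, 17, 17]) cube([17, 303, 298]);


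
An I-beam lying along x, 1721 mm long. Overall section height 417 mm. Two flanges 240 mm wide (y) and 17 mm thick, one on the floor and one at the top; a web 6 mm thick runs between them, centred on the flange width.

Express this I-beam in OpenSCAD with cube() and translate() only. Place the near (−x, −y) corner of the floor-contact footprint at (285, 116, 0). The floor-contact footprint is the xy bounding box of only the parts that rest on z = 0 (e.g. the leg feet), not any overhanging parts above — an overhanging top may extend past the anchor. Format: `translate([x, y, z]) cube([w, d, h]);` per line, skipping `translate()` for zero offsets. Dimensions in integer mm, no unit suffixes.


translate([285, 116, 0]) cube([1721, 240, 17]);
translate([285, 233, 17]) cube([1721, 6, 383]);
translate([285, 116, 400]) cube([1721, 240, 17]);


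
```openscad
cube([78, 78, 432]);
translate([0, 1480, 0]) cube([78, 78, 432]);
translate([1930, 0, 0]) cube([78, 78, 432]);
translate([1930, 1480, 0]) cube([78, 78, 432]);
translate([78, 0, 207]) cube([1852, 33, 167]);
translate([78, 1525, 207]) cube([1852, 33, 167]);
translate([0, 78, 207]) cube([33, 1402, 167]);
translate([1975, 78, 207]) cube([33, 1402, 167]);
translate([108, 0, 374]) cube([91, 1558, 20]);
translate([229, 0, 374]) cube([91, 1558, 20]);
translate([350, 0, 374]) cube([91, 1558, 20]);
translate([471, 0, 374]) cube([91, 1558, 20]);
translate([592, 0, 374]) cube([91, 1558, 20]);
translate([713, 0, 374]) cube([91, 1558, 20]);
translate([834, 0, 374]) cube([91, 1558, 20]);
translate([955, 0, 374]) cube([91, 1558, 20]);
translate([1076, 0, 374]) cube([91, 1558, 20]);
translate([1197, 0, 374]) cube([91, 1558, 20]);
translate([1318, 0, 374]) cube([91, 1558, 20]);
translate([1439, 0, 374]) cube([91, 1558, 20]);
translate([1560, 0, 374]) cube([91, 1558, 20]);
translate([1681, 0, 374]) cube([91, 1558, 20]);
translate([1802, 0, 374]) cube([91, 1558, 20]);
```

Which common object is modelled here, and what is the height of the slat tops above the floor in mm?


A bed frame. The slat-top height is 394 mm.

Four posts, four rails, and a row of slats — a bed frame. Slats sit on the rails at z = 207 + 167 = 374; with slat thickness 20, the top is 394 mm.


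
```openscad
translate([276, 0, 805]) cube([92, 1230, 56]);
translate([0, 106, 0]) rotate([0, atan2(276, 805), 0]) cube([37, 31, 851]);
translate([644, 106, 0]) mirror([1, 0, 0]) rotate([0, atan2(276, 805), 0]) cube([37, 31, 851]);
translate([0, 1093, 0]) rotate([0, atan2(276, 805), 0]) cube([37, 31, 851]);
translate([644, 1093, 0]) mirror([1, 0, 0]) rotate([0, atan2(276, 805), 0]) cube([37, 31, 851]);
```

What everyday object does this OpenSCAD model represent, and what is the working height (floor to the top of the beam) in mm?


A sawhorse. The overall height is 861 mm.

A beam across two mirrored pairs of raked legs — a sawhorse. The beam's underside is at z = 805 (matching the legs' vertical rise in atan2(276, 805)) and the beam is 56 mm tall, so its top is at 805 + 56 = 861 mm. The raked legs top out at the beam's underside, so that is the highest point.


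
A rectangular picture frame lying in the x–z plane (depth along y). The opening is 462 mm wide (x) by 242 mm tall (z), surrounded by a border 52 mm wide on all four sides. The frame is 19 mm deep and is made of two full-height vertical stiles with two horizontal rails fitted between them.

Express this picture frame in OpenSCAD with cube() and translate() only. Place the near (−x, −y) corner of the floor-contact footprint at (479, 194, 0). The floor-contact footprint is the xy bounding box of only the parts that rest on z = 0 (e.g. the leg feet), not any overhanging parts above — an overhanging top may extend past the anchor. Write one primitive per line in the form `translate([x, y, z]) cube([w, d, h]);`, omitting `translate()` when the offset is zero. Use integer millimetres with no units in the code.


translate([479, 194, 0]) cube([52, 19, 346]);
translate([993, 194, 0]) cube([52, 19, 346]);
translate([531, 194, 0]) cube([462, 19, 52]);
translate([531, 194, 294]) cube([462, 19, 52]);


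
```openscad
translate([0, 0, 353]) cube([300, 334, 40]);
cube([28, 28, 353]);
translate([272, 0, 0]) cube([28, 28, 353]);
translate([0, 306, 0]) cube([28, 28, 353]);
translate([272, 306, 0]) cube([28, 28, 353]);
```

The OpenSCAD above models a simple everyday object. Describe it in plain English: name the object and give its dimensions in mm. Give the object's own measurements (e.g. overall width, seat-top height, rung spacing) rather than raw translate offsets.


A four-legged stool. The seat is a 300×334×40 mm slab whose top surface is at z = 393 mm; four square legs, each 28×28 mm in cross-section, run from the floor (z = 0) to the underside of the seat, each flush with a corner of the seat.


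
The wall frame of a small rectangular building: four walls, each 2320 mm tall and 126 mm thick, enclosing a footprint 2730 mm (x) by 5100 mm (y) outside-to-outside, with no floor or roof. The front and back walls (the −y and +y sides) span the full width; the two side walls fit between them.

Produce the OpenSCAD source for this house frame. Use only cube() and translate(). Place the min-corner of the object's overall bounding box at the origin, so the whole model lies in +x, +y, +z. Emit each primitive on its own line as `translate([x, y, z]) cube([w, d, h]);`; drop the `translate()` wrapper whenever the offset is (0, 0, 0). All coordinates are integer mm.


cube([2730, 126, 2320]);
translate([0, 4974, 0]) cube([2730, 126, 2320]);
translate([0, 126, 0]) cube([126, 4848, 2320]);
translate([2604, 126, 0]) cube([126, 4848, 2320]);


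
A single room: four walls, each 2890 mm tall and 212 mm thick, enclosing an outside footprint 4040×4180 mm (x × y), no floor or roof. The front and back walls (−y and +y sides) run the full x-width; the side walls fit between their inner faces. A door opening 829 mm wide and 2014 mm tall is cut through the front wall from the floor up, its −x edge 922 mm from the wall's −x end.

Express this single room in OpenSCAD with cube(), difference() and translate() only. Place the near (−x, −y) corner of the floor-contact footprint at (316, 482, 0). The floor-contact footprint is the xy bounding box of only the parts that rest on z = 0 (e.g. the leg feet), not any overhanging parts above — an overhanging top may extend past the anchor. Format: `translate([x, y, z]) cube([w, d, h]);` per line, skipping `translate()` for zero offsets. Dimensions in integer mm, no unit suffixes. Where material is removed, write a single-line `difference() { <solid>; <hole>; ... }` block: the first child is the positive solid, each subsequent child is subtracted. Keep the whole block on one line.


difference() { translate([316, 482, 0]) cube([4040, 212, 2890]); translate([1238, 482, 0]) cube([829, 212, 2014]); }
translate([316, 4450, 0]) cube([4040, 212, 2890]);
translate([316, 694, 0]) cube([212, 3756, 2890]);
translate([4144, 694, 0]) cube([212, 3756, 2890]);


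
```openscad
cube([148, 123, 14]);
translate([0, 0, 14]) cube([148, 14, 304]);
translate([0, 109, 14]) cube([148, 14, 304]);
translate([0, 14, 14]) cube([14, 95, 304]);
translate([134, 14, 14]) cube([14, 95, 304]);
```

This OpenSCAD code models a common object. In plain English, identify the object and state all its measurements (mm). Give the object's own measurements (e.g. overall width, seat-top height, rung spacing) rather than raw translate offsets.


An open-topped rectangular box: outside dimensions 148×123×318 mm, with a uniform wall and base thickness of 14 mm. The base is a full 148×123 slab on the floor; four walls sit on top of the base. The front and back walls (the −y and +y sides) span the full width; the two side walls fit between them.


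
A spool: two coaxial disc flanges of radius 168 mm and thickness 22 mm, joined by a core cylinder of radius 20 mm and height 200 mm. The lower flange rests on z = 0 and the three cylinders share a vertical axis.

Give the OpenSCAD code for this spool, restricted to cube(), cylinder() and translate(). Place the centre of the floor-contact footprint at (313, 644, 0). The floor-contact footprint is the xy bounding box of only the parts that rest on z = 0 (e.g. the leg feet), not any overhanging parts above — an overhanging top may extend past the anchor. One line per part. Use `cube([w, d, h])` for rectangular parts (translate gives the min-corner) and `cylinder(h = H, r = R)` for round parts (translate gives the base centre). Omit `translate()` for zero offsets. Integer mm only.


translate([313, 644, 0]) cylinder(h = 22, r = 168);
translate([313, 644, 22]) cylinder(h = 200, r = 20);
translate([313, 644, 222]) cylinder(h = 22, r = 168);


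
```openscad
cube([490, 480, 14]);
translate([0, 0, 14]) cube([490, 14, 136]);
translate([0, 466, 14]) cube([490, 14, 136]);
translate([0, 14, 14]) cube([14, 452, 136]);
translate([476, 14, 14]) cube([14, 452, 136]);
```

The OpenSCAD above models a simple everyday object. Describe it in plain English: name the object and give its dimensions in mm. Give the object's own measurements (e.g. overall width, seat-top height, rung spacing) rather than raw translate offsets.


An open-topped rectangular box: outside dimensions 490×480×150 mm, with a uniform wall and base thickness of 14 mm. The base is a full 490×480 slab on the floor; four walls sit on top of the base. The front and back walls (the −y and +y sides) span the full width; the two side walls fit between them.


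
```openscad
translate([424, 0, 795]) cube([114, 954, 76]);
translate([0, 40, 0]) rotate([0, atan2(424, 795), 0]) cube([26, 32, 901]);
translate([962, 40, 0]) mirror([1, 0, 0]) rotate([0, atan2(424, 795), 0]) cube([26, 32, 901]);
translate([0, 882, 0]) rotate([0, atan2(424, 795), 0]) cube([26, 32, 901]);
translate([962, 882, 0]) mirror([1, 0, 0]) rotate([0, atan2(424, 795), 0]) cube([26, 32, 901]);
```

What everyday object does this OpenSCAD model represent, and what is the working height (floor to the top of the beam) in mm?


A sawhorse. The overall height is 871 mm.

A beam across two mirrored pairs of raked legs — a sawhorse. The beam's underside is at z = 795 (matching the legs' vertical rise in atan2(424, 795)) and the beam is 76 mm tall, so its top is at 795 + 76 = 871 mm. The raked legs top out at the beam's underside, so that is the highest point.


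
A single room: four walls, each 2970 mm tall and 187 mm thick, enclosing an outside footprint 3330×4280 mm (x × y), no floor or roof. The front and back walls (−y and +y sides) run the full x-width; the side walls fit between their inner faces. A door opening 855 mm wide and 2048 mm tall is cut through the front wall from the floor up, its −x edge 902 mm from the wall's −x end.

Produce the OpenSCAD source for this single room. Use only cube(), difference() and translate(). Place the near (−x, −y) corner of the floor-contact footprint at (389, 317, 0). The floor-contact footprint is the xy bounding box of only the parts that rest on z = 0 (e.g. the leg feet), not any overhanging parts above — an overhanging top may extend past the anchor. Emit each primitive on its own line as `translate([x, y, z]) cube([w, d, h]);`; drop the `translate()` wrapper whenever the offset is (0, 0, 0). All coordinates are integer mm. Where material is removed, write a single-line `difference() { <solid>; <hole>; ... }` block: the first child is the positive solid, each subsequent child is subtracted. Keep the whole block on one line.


difference() { translate([389, 317, 0]) cube([3330, 187, 2970]); translate([1291, 317, 0]) cube([855, 187, 2048]); }
translate([389, 4410, 0]) cube([3330, 187, 2970]);
translate([389, 504, 0]) cube([187, 3906, 2970]);
translate([3532, 504, 0]) cube([187, 3906, 2970]);


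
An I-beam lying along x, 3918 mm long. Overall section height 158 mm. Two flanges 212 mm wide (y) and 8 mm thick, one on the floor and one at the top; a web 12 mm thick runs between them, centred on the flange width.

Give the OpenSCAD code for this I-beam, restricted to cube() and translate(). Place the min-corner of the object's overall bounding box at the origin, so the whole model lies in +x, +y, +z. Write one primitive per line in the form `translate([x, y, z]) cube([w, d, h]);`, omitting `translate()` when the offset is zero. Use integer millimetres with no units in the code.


cube([3918, 212, 8]);
translate([0, 100, 8]) cube([3918, 12, 142]);
translate([0, 0, 150]) cube([3918, 212, 8]);


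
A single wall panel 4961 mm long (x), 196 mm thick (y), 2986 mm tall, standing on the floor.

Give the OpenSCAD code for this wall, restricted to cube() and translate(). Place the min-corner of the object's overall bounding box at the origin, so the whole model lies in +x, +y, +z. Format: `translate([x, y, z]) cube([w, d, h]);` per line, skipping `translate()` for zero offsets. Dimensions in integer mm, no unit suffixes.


cube([4961, 196, 2986]);


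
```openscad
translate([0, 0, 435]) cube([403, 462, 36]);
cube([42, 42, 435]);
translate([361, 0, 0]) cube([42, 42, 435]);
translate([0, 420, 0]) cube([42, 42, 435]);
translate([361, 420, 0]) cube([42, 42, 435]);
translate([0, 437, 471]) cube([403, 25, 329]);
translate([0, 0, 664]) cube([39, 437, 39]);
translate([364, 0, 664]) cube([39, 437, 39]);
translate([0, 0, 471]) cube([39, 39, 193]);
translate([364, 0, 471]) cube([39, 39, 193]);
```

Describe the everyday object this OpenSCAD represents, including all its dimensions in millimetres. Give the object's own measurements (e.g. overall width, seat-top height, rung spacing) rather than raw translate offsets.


A chair. The seat is a 403×462×36 mm slab with its top at z = 471 mm, on four 42×42 mm corner legs (flush with the seat edges, standing on z = 0). A flat backrest 25 mm thick, 329 mm tall, spans the full seat width and rises from the seat top along its +y edge, rear face flush with the rear of the seat. Two armrests of 39×39 mm section run along each side from the seat's front edge to the front of the backrest, top faces 232 mm above the seat top and outer faces flush with the seat's x-edges; a 39×39 mm post under the front of each armrest stands on the seat at the front corner.


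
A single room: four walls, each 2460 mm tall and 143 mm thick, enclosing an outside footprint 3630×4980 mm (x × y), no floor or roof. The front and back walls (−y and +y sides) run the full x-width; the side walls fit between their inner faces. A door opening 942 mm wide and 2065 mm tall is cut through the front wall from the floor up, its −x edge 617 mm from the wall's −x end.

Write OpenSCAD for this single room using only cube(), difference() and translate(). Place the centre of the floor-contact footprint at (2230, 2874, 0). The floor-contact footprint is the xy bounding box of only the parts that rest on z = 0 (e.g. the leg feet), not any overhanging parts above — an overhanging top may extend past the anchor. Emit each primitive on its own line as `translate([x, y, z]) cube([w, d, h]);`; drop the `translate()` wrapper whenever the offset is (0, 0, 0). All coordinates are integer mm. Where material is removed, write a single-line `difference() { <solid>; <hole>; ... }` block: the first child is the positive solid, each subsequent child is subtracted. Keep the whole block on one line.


difference() { translate([415, 384, 0]) cube([3630, 143, 2460]); translate([1032, 384, 0]) cube([942, 143, 2065]); }
translate([415, 5221, 0]) cube([3630, 143, 2460]);
translate([415, 527, 0]) cube([143, 4694, 2460]);
translate([3902, 527, 0]) cube([143, 4694, 2460]);


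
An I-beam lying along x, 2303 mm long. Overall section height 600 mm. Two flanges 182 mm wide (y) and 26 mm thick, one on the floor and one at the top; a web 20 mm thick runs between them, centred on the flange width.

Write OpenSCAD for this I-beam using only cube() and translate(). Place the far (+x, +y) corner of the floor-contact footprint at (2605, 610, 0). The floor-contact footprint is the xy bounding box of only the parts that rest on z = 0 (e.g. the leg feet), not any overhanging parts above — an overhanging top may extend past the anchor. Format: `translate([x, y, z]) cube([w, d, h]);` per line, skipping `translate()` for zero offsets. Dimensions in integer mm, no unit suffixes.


translate([302, 428, 0]) cube([2303, 182, 26]);
translate([302, 509, 26]) cube([2303, 20, 548]);
translate([302, 428, 574]) cube([2303, 182, 26]);


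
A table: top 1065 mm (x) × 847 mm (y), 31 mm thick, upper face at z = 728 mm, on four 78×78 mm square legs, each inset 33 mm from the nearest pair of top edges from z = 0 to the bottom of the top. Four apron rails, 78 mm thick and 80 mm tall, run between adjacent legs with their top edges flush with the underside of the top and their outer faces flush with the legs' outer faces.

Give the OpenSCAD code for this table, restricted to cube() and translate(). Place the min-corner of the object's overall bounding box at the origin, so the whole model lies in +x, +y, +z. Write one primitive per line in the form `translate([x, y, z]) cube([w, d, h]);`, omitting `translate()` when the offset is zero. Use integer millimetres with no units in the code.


translate([0, 0, 697]) cube([1065, 847, 31]);
translate([33, 33, 0]) cube([78, 78, 697]);
translate([954, 33, 0]) cube([78, 78, 697]);
translate([33, 736, 0]) cube([78, 78, 697]);
translate([954, 736, 0]) cube([78, 78, 697]);
translate([111, 33, 617]) cube([843, 78, 80]);
translate([111, 736, 617]) cube([843, 78, 80]);
translate([33, 111, 617]) cube([78, 625, 80]);
translate([954, 111, 617]) cube([78, 625, 80]);


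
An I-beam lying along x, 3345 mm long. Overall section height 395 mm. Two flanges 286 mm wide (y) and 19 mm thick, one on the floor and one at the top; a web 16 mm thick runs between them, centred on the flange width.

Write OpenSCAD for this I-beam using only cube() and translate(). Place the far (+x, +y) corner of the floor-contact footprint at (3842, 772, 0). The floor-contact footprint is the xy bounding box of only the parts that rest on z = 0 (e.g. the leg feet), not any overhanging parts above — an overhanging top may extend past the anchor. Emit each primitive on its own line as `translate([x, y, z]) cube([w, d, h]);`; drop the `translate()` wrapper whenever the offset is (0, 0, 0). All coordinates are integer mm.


translate([497, 486, 0]) cube([3345, 286, 19]);
translate([497, 621, 19]) cube([3345, 16, 357]);
translate([497, 486, 376]) cube([3345, 286, 19]);


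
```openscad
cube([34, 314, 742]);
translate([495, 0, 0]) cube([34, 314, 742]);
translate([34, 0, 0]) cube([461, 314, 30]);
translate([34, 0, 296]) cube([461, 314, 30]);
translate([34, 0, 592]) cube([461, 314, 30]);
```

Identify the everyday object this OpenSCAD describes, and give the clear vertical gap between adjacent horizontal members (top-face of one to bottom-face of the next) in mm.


A bookshelf. The clear shelf gap is 266 mm.

Two tall side panels with 3 horizontal boards between them — a bookshelf. The first two shelf undersides are at z = 0 and z = 296; with shelf thickness 30, the clear gap is 296 − 0 − 30 = 266 mm.


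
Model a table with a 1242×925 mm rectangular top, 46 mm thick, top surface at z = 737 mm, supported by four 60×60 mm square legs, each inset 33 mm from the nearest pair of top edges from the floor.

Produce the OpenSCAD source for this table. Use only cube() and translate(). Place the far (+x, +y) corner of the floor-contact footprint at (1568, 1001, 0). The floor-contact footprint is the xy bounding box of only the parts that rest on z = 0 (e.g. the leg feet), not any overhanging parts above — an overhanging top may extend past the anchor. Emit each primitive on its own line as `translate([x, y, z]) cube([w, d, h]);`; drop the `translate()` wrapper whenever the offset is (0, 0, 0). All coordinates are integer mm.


// leg_h = 737 - 46 = 691
translate([359, 109, 691]) cube([1242, 925, 46]);
translate([392, 142, 0]) cube([60, 60, 691]);
translate([1508, 142, 0]) cube([60, 60, 691]);
translate([392, 941, 0]) cube([60, 60, 691]);
translate([1508, 941, 0]) cube([60, 60, 691]);


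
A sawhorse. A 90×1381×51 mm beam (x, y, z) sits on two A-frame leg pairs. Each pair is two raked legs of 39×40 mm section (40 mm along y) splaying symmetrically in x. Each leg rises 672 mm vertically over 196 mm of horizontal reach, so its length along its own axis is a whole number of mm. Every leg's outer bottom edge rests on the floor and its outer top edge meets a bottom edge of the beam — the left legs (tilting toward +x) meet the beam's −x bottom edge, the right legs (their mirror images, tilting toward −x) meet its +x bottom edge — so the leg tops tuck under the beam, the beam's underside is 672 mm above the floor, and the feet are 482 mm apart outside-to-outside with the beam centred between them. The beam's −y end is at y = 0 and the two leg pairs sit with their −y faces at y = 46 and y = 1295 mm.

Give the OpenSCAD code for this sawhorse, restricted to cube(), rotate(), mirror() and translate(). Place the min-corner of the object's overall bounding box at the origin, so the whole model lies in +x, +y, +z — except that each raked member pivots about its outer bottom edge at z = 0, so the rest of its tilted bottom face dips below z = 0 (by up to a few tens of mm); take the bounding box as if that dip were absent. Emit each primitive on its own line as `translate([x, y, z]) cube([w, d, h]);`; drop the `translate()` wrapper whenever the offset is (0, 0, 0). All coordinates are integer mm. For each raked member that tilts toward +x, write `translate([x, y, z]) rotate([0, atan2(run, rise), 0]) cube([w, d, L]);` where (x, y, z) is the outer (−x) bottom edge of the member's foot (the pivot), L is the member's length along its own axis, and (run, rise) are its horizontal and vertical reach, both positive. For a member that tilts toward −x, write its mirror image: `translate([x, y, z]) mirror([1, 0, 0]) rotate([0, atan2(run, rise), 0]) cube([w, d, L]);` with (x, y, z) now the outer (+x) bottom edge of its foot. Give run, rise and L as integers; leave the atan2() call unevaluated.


translate([196, 0, 672]) cube([90, 1381, 51]);
translate([0, 46, 0]) rotate([0, atan2(196, 672), 0]) cube([39, 40, 700]);
translate([482, 46, 0]) mirror([1, 0, 0]) rotate([0, atan2(196, 672), 0]) cube([39, 40, 700]);
translate([0, 1295, 0]) rotate([0, atan2(196, 672), 0]) cube([39, 40, 700]);
translate([482, 1295, 0]) mirror([1, 0, 0]) rotate([0, atan2(196, 672), 0]) cube([39, 40, 700]);


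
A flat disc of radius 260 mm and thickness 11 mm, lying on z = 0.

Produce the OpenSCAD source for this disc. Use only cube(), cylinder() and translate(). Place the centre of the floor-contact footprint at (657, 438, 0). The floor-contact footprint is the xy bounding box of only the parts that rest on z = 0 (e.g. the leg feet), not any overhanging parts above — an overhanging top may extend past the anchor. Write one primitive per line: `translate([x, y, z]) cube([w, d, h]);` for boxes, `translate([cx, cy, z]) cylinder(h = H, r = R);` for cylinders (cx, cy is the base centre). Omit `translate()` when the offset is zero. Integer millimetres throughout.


translate([657, 438, 0]) cylinder(h = 11, r = 260);


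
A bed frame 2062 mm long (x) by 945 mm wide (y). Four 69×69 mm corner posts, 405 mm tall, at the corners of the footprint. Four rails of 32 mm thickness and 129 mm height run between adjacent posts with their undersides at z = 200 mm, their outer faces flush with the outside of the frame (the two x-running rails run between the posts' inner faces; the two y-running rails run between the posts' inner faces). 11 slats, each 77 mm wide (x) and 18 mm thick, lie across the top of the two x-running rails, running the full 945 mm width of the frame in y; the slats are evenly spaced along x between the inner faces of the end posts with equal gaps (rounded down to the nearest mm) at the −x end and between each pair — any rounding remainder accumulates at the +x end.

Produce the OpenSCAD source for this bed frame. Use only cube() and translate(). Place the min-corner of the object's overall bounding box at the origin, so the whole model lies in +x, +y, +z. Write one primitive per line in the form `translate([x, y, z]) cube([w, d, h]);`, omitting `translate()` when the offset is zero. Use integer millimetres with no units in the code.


// slat z = rail_z + rail_h = 200 + 129 = 329
// slat gap = ⌊(1924 − 11·77) / 12⌋ = 89
cube([69, 69, 405]);
translate([0, 876, 0]) cube([69, 69, 405]);
translate([1993, 0, 0]) cube([69, 69, 405]);
translate([1993, 876, 0]) cube([69, 69, 405]);
translate([69, 0, 200]) cube([1924, 32, 129]);
translate([69, 913, 200]) cube([1924, 32, 129]);
translate([0, 69, 200]) cube([32, 807, 129]);
translate([2030, 69, 200]) cube([32, 807, 129]);
translate([158, 0, 329]) cube([77, 945, 18]);
translate([324, 0, 329]) cube([77, 945, 18]);
translate([490, 0, 329]) cube([77, 945, 18]);
translate([656, 0, 329]) cube([77, 945, 18]);
translate([822, 0, 329]) cube([77, 945, 18]);
translate([988, 0, 329]) cube([77, 945, 18]);
translate([1154, 0, 329]) cube([77, 945, 18]);
translate([1320, 0, 329]) cube([77, 945, 18]);
translate([1486, 0, 329]) cube([77, 945, 18]);
translate([1652, 0, 329]) cube([77, 945, 18]);
translate([1818, 0, 329]) cube([77, 945, 18]);


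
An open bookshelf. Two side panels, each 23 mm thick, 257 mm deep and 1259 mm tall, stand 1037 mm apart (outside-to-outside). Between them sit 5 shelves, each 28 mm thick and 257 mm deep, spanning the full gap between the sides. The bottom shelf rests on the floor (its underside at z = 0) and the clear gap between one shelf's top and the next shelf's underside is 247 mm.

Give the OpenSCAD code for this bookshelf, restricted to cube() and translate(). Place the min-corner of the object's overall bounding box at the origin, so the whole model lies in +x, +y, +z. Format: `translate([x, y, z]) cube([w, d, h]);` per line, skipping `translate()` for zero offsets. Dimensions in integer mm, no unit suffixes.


cube([23, 257, 1259]);
translate([1014, 0, 0]) cube([23, 257, 1259]);
translate([23, 0, 0]) cube([991, 257, 28]);
translate([23, 0, 275]) cube([991, 257, 28]);
translate([23, 0, 550]) cube([991, 257, 28]);
translate([23, 0, 825]) cube([991, 257, 28]);
translate([23, 0, 1100]) cube([991, 257, 28]);


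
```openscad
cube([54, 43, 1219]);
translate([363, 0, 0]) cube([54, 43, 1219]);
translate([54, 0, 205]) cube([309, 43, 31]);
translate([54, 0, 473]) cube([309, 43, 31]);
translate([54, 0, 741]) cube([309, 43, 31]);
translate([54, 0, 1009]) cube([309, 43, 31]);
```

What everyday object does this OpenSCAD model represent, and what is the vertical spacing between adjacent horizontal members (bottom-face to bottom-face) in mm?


A ladder. The rung spacing is 268 mm.

Two tall 54×43 posts with 4 short bars between them — a ladder. Adjacent rungs sit at z = 205 and z = 473, so the spacing is 473 − 205 = 268 mm.


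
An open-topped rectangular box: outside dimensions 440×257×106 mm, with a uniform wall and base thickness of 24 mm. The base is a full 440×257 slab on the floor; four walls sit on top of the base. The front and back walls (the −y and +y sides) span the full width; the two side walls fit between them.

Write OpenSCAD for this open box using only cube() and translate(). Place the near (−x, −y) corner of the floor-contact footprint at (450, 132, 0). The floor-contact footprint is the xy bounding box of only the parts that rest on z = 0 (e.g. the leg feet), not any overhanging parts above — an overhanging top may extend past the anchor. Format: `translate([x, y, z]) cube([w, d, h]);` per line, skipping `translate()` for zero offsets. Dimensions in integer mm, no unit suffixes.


translate([450, 132, 0]) cube([440, 257, 24]);
translate([450, 132, 24]) cube([440, 24, 82]);
translate([450, 365, 24]) cube([440, 24, 82]);
translate([450, 156, 24]) cube([24, 209, 82]);
translate([866, 156, 24]) cube([24, 209, 82]);


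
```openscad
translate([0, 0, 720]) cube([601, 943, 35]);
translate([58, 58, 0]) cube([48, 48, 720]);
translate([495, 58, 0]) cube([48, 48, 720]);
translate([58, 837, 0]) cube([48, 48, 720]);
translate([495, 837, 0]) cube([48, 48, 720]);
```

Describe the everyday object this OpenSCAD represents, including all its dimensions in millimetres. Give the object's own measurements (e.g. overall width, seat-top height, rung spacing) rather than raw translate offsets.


A table: top 601 mm (x) × 943 mm (y), 35 mm thick, upper face at z = 755 mm, on four 48×48 mm square legs, each inset 58 mm from the nearest pair of top edges from z = 0 to the bottom of the top.


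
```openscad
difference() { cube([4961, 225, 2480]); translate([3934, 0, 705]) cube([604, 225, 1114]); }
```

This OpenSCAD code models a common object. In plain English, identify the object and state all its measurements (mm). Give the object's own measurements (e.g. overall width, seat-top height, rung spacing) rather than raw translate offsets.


A wall 4961 mm long (x), 225 mm thick (y), 2480 mm tall, with a rectangular window opening cut through it. The opening is 604 mm wide and 1114 mm tall; its sill is at z = 705 mm and its near (−x) edge is 3934 mm from the wall's −x end. The opening passes through the full wall thickness.


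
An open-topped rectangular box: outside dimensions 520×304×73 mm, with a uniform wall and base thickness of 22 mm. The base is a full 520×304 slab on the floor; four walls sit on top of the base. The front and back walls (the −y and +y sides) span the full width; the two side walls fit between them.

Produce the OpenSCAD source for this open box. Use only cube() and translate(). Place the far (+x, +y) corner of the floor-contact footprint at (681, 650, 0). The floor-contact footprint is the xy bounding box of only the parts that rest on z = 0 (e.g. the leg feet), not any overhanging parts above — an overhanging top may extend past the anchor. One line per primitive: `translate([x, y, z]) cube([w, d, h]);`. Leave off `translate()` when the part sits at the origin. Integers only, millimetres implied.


translate([161, 346, 0]) cube([520, 304, 22]);
translate([161, 346, 22]) cube([520, 22, 51]);
translate([161, 628, 22]) cube([520, 22, 51]);
translate([161, 368, 22]) cube([22, 260, 51]);
translate([659, 368, 22]) cube([22, 260, 51]);


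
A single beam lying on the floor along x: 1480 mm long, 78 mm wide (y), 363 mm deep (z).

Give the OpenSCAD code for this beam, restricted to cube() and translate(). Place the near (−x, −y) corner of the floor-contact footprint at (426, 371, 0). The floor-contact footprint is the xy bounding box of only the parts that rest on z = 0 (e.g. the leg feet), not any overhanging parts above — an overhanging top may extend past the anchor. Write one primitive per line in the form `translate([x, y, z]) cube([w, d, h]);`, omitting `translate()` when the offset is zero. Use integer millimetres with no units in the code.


translate([426, 371, 0]) cube([1480, 78, 363]);


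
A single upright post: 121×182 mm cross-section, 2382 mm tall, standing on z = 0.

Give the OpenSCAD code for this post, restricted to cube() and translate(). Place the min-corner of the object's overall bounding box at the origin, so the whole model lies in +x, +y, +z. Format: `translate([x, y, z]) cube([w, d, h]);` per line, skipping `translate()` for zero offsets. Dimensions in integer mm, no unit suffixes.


cube([121, 182, 2382]);


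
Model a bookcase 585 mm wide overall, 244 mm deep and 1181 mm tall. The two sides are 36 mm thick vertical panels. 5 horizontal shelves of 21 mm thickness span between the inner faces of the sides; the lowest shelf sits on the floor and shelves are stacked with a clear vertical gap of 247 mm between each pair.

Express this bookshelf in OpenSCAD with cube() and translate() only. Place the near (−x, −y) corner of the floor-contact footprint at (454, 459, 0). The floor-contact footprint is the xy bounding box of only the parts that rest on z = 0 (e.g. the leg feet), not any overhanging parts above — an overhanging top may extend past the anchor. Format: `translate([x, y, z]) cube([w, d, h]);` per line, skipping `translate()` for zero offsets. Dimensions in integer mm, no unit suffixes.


translate([454, 459, 0]) cube([36, 244, 1181]);
translate([1003, 459, 0]) cube([36, 244, 1181]);
translate([490, 459, 0]) cube([513, 244, 21]);
translate([490, 459, 268]) cube([513, 244, 21]);
translate([490, 459, 536]) cube([513, 244, 21]);
translate([490, 459, 804]) cube([513, 244, 21]);
translate([490, 459, 1072]) cube([513, 244, 21]);


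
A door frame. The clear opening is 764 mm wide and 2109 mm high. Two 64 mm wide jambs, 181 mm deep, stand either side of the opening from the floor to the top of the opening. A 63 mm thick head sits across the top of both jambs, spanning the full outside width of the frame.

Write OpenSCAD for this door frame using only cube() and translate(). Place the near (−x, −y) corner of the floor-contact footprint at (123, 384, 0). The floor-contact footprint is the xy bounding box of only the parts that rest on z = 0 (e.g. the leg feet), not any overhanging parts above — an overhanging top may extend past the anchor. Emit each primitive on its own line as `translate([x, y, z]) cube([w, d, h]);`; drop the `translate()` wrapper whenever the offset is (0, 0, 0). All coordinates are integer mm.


translate([123, 384, 0]) cube([64, 181, 2109]);
translate([951, 384, 0]) cube([64, 181, 2109]);
translate([123, 384, 2109]) cube([892, 181, 63]);


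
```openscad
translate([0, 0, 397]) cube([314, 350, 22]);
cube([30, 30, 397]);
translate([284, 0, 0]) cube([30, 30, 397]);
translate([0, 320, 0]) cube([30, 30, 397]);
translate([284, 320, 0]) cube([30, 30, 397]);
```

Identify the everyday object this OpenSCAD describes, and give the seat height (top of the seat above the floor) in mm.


A stool. The seat height is 419 mm.

A 314×350×22 slab at z = 397 on four corner posts — a stool. The seat top is 397 + 22 = 419 mm.


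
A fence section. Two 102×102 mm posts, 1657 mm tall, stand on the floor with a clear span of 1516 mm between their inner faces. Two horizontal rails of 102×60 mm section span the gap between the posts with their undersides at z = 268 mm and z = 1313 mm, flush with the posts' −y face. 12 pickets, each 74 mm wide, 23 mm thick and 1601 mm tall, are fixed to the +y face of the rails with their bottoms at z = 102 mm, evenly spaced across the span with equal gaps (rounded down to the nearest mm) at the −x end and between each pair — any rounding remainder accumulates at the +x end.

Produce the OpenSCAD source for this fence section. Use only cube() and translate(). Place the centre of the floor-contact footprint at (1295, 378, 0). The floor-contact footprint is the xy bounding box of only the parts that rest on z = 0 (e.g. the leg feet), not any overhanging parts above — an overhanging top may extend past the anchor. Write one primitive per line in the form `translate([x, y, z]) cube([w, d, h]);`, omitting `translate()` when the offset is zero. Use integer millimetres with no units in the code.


translate([435, 327, 0]) cube([102, 102, 1657]);
translate([2053, 327, 0]) cube([102, 102, 1657]);
translate([537, 327, 268]) cube([1516, 102, 60]);
translate([537, 327, 1313]) cube([1516, 102, 60]);
translate([585, 429, 102]) cube([74, 23, 1601]);
translate([707, 429, 102]) cube([74, 23, 1601]);
translate([829, 429, 102]) cube([74, 23, 1601]);
translate([951, 429, 102]) cube([74, 23, 1601]);
translate([1073, 429, 102]) cube([74, 23, 1601]);
translate([1195, 429, 102]) cube([74, 23, 1601]);
translate([1317, 429, 102]) cube([74, 23, 1601]);
translate([1439, 429, 102]) cube([74, 23, 1601]);
translate([1561, 429, 102]) cube([74, 23, 1601]);
translate([1683, 429, 102]) cube([74, 23, 1601]);
translate([1805, 429, 102]) cube([74, 23, 1601]);
translate([1927, 429, 102]) cube([74, 23, 1601]);
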